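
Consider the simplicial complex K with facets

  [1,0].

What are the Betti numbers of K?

Fix the vertex order 0 < 1 and write every simplex with vertices in increasing order. Then dim K = 1 and the simplices of K are:

  0-simplices (2): [0], [1]
  1-simplices (1): [0,1]

giving chain groups C_0 ≅ Z^2, C_1 ≅ Z^1.

The boundary map ∂_1: C_1 → C_0 is given by ∂[p,q] = [q] − [p].
This gives a 2×1 integer matrix of rank 1; reducing to Smith normal form yields diagonal entries (1).

Computing H_k = (kernel of ∂_k) / (image of ∂_{k+1}):

  H_0: rank C_0 − rank ∂_1 = 2 − 1 = 1, and the invariant factors of ∂_1 are all 1, so H_0 ≅ Z.
  H_1: rank ker ∂_1 − rank ∂_2 = (1 − 1) − 0 = 0, and there is no ∂_2, so H_1 ≅ 0.

(K is a triangulation of the 1-simplex.)

Hence the Betti numbers are b_0 = 1, b_1 = 0.

b_0 = 1, b_1 = 0.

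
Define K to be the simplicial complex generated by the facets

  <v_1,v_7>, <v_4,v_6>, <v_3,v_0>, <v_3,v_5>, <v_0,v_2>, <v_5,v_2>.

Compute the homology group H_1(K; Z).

We work with the vertex ordering v_0 < v_1 < v_2 < v_3 < v_4 < v_5 < v_6 < v_7. The simplices of K, each written with vertices in increasing order, are:

  0-simplices (8): [v_0], [v_1], [v_2], [v_3], [v_4], [v_5], [v_6], [v_7]
  1-simplices (6): [v_0,v_2], [v_0,v_3], [v_1,v_7], [v_2,v_5], [v_3,v_5], [v_4,v_6]

so the chain groups are C_0 ≅ Z^8, C_1 ≅ Z^6.

Boundary ∂_1: C_1 → C_0 is given by ∂[p,q] = [q] − [p].
The 8×6 boundary matrix has rank 5 and Smith normal form diag(1,1,1,1,1).

From H_k ≅ ker(∂_k) / im(∂_{k+1}) we obtain:

  H_1: rank ker ∂_1 − rank ∂_2 = (6 − 5) − 0 = 1, and there is no ∂_2, so H_1 ≅ Z.

H_1 = Z.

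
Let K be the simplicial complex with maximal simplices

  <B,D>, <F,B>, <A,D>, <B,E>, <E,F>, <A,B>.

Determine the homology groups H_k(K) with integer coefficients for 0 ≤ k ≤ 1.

K has 5 vertices, 6 edges.
rank ∂_0 = 0, rank ∂_1 = 4 ⇒ b_0 = 5 − 0 − 4 = 1; all invariant factors of ∂_1 are 1 so no torsion. So H_0 ≅ Z.
rank ∂_1 = 4, rank ∂_2 = 0 ⇒ b_1 = 6 − 4 − 0 = 2. So H_1 ≅ Z^2.

H_0 = Z,  H_1 = Z^2.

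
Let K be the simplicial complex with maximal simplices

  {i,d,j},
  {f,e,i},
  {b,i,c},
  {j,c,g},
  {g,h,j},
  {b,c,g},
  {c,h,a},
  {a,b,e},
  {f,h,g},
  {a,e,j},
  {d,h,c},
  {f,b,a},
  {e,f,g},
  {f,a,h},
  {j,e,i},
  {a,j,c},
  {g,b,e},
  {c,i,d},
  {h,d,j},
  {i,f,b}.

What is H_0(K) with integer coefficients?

H_0 ≅ Z.

Take the total order a < b < c < d < e < f < g < h < i < j on the vertex set. Then K (dimension 2) consists of the simplices:

  0-simplices (10): a, b, c, d, e, f, g, h, i, j
  1-simplices (30): ab, ac, ae, af, ah, aj, bc, be, bf, bg, bi, cd, cg, ch, ci, cj, dh, di, dj, ef, eg, ei, ej, fg, fh, fi, gh, gj, hj, ij
  2-simplices (20): abe, abf, ach, acj, aej, afh, bcg, bci, beg, bfi, cdh, cdi, cgj, dhj, dij, efg, efi, eij, fgh, ghj

giving chain groups C_0 ≅ Z^10, C_1 ≅ Z^30, C_2 ≅ Z^20.

Boundary ∂_1: C_1 → C_0 maps an edge to its endpoints' difference, ∂[p,q] = q − p. For instance
  ∂di = i − d.
This gives a 10×30 integer matrix of rank 9; reducing to Smith normal form yields diagonal entries (1,1,1,1,1,1,1,1,1).

The boundary map ∂_2: C_2 → C_1 maps a triangle to the signed sum of its edges. For instance
  ∂efg = fg − eg + ef,
  ∂beg = eg − bg + be.
The 30×20 boundary matrix has rank 20 and Smith normal form diag(1,1,1,1,1,1,1,1,1,1,1,1,1,1,1,1,1,1,1,2).

Computing H_k = (kernel of ∂_k) / (image of ∂_{k+1}):

  H_0: rank C_0 − rank ∂_1 = 10 − 9 = 1, and the invariant factors of ∂_1 are all 1, so H_0 ≅ Z.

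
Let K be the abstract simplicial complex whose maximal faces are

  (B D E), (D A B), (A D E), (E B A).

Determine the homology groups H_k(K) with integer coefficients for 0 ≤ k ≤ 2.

H_0 ≅ Z,  H_1 = 0,  H_2 ≅ Z.

Order the vertices as A < B < D < E. Listing each simplex with vertices in this order, K has dimension 2 with simplices:

  0-simplices (4): A, B, D, E
  1-simplices (6): AB, AD, AE, BD, BE, DE
  2-simplices (4): ABD, ABE, ADE, BDE

giving chain groups C_0 ≅ Z^4, C_1 ≅ Z^6, C_2 ≅ Z^4.

Boundary ∂_1: C_1 → C_0 sends each edge [p,q] (with p < q) to q − p. For instance
  ∂AD = D − A.
As a 4×6 matrix over Z this has rank 3, with invariant factors (1,1,1).

Boundary ∂_2: C_2 → C_1 sends each 2-simplex [p,q,r] to [q,r] − [p,r] + [p,q]. For instance
  ∂ABD = BD − AD + AB,
  ∂BDE = DE − BE + BD.
This gives a 6×4 integer matrix of rank 3; reducing to Smith normal form yields diagonal entries (1,1,1).

From H_k ≅ ker(∂_k) / im(∂_{k+1}) we obtain:

  H_0: rank C_0 − rank ∂_1 = 4 − 3 = 1, and the invariant factors of ∂_1 are all 1, so H_0 ≅ Z.
  H_1: rank ker ∂_1 − rank ∂_2 = (6 − 3) − 3 = 0, and the invariant factors of ∂_2 are all 1, so H_1 ≅ 0.
  H_2: rank ker ∂_2 − rank ∂_3 = (4 − 3) − 0 = 1, and there is no ∂_3, so H_2 ≅ Z.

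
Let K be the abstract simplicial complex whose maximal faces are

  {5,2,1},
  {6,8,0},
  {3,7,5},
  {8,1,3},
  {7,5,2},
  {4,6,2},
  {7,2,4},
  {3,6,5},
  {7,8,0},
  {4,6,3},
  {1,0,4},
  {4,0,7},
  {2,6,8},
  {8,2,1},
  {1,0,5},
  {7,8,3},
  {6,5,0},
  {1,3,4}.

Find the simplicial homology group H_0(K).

Fix the vertex order 0 < 1 < 2 < 3 < 4 < 5 < 6 < 7 < 8 and write every simplex with vertices in increasing order. Then dim K = 2 and the simplices of K are:

  0-simplices (9): [0], [1], [2], [3], [4], [5], [6], [7], [8]
  1-simplices (27): (27 of them)
  2-simplices (18): [0,1,4], [0,1,5], [0,4,7], [0,5,6], [0,6,8], [0,7,8], [1,2,5], [1,2,8], [1,3,4], [1,3,8], [2,4,6], [2,4,7], [2,5,7], [2,6,8], [3,4,6], [3,5,6], [3,5,7], [3,7,8]

so the chain groups are C_0 ≅ Z^9, C_1 ≅ Z^27, C_2 ≅ Z^18.

Boundary ∂_1: C_1 → C_0 sends each edge [p,q] (with p < q) to q − p.
The resulting 9×27 matrix has rank 8, and its Smith normal form has invariant factors (1,1,1,1,1,1,1,1).

The boundary map ∂_2: C_2 → C_1 maps a triangle to the signed sum of its edges. For instance
  ∂[0,5,6] = [5,6] − [0,6] + [0,5],
  ∂[0,6,8] = [6,8] − [0,8] + [0,6].
This gives a 27×18 integer matrix of rank 17; reducing to Smith normal form yields diagonal entries (1,1,1,1,1,1,1,1,1,1,1,1,1,1,1,1,1).

From H_k ≅ ker(∂_k) / im(∂_{k+1}) we obtain:

  H_0: rank C_0 − rank ∂_1 = 9 − 8 = 1, and the invariant factors of ∂_1 are all 1, so H_0 ≅ Z.

H_0 = Z.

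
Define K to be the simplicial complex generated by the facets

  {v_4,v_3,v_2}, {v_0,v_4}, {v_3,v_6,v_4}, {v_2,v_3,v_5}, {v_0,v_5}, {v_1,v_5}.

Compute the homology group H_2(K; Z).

Fix the vertex order v_0 < v_1 < v_2 < v_3 < v_4 < v_5 < v_6 and write every simplex with vertices in increasing order. Then dim K = 2 and the simplices of K are:

  0-simplices (7): [v_0], [v_1], [v_2], [v_3], [v_4], [v_5], [v_6]
  1-simplices (10): [v_0,v_4], [v_0,v_5], [v_1,v_5], [v_2,v_3], [v_2,v_4], [v_2,v_5], [v_3,v_4], [v_3,v_5], [v_3,v_6], [v_4,v_6]
  2-simplices (3): [v_2,v_3,v_4], [v_2,v_3,v_5], [v_3,v_4,v_6]

giving chain groups C_0 ≅ Z^7, C_1 ≅ Z^10, C_2 ≅ Z^3.

∂_1: C_1 → C_0 sends each edge [p,q] (with p < q) to q − p.
The resulting 7×10 matrix has rank 6, and its Smith normal form has invariant factors (1,1,1,1,1,1).

The boundary map ∂_2: C_2 → C_1 acts by ∂[p,q,r] = [q,r] − [p,r] + [p,q]. For instance
  ∂[v_2,v_3,v_5] = [v_3,v_5] − [v_2,v_5] + [v_2,v_3],
  ∂[v_2,v_3,v_4] = [v_3,v_4] − [v_2,v_4] + [v_2,v_3].
As a 10×3 matrix over Z this has rank 3, with invariant factors (1,1,1).

From H_k ≅ ker(∂_k) / im(∂_{k+1}) we obtain:

  H_2: rank ker ∂_2 − rank ∂_3 = (3 − 3) − 0 = 0, and there is no ∂_3, so H_2 = 0.

H_2 = 0.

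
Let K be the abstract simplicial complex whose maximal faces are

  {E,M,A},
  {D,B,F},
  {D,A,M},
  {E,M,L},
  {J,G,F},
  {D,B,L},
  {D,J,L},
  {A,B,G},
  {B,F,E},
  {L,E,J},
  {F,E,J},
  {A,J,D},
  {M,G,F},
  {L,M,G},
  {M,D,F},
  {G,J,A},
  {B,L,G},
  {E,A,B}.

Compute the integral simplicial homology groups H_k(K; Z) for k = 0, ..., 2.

H_0 ≅ Z,  H_1 ≅ Z^2,  H_2 ≅ Z.

Order the vertices as A < B < D < E < F < G < J < L < M. Listing each simplex with vertices in this order, K has dimension 2 with simplices:

  0-simplices (9): A, B, D, E, F, G, J, L, M
  1-simplices (27): AB, AD, AE, AG, AJ, AM, BD, BE, BF, BG, BL, DF, DJ, DL, DM, EF, EJ, EL, EM, FG, FJ, FM, GJ, GL, GM, JL, LM
  2-simplices (18): ABE, ABG, ADJ, ADM, AEM, AGJ, BDF, BDL, BEF, BGL, DFM, DJL, EFJ, EJL, ELM, FGJ, FGM, GLM

so the chain groups are C_0 ≅ Z^9, C_1 ≅ Z^27, C_2 ≅ Z^18.

∂_1: C_1 → C_0 maps an edge to its endpoints' difference, ∂[p,q] = q − p.
As a 9×27 matrix over Z this has rank 8, with invariant factors (1,1,1,1,1,1,1,1).

∂_2: C_2 → C_1 maps a triangle to the signed sum of its edges. For instance
  ∂AEM = EM − AM + AE,
  ∂BEF = EF − BF + BE.
This gives a 27×18 integer matrix of rank 17; reducing to Smith normal form yields diagonal entries (1,1,1,1,1,1,1,1,1,1,1,1,1,1,1,1,1).

From H_k ≅ ker(∂_k) / im(∂_{k+1}) we obtain:

  H_0: rank C_0 − rank ∂_1 = 9 − 8 = 1, and the invariant factors of ∂_1 are all 1, so H_0 = Z.
  H_1: rank ker ∂_1 − rank ∂_2 = (27 − 8) − 17 = 2, and the invariant factors of ∂_2 are all 1, so H_1 = Z^2.
  H_2: rank ker ∂_2 − rank ∂_3 = (18 − 17) − 0 = 1, and there is no ∂_3, so H_2 = Z.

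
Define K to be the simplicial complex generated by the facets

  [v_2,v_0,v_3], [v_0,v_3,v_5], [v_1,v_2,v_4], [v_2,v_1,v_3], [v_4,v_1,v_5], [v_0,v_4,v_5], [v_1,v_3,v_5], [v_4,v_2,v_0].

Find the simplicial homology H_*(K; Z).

Fix the vertex order v_0 < v_1 < v_2 < v_3 < v_4 < v_5 and write every simplex with vertices in increasing order. Then dim K = 2 and the simplices of K are:

  0-simplices (6): [v_0], [v_1], [v_2], [v_3], [v_4], [v_5]
  1-simplices (12): [v_0,v_2], [v_0,v_3], [v_0,v_4], [v_0,v_5], [v_1,v_2], [v_1,v_3], [v_1,v_4], [v_1,v_5], [v_2,v_3], [v_2,v_4], [v_3,v_5], [v_4,v_5]
  2-simplices (8): [v_0,v_2,v_3], [v_0,v_2,v_4], [v_0,v_3,v_5], [v_0,v_4,v_5], [v_1,v_2,v_3], [v_1,v_2,v_4], [v_1,v_3,v_5], [v_1,v_4,v_5]

Hence C_0 ≅ Z^6, C_1 ≅ Z^12, C_2 ≅ Z^8.

The boundary map ∂_1: C_1 → C_0 sends each edge [p,q] (with p < q) to q − p. For instance
  ∂[v_1,v_5] = [v_5] − [v_1].
As a 6×12 matrix over Z this has rank 5, with invariant factors (1,1,1,1,1).

The boundary map ∂_2: C_2 → C_1 maps a triangle to the signed sum of its edges. For instance
  ∂[v_1,v_4,v_5] = [v_4,v_5] − [v_1,v_5] + [v_1,v_4],
  ∂[v_0,v_2,v_3] = [v_2,v_3] − [v_0,v_3] + [v_0,v_2].
The resulting 12×8 matrix has rank 7, and its Smith normal form has invariant factors (1,1,1,1,1,1,1).

Computing H_k = (kernel of ∂_k) / (image of ∂_{k+1}):

  H_0: rank C_0 − rank ∂_1 = 6 − 5 = 1, and the invariant factors of ∂_1 are all 1, so H_0 = Z.
  H_1: rank ker ∂_1 − rank ∂_2 = (12 − 5) − 7 = 0, and the invariant factors of ∂_2 are all 1, so H_1 = 0.
  H_2: rank ker ∂_2 − rank ∂_3 = (8 − 7) − 0 = 1, and there is no ∂_3, so H_2 = Z.

As a check, the Euler characteristic is 6 − 12 + 8 = 2, which agrees with 1 − 0 + 1 = 2.
(K is a triangulation of the 2-sphere S^2.)

H_0 = Z,  H_1 = 0,  H_2 = Z.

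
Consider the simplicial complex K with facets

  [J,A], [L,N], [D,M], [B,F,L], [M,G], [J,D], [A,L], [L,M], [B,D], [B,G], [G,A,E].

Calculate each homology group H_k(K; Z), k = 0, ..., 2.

We work with the vertex ordering A < B < D < E < F < G < J < L < M < N. The simplices of K, each written with vertices in increasing order, are:

  0-simplices (10): A, B, D, E, F, G, J, L, M, N
  1-simplices (15): AE, AG, AJ, AL, BD, BF, BG, BL, DJ, DM, EG, FL, GM, LM, LN
  2-simplices (2): AEG, BFL

giving chain groups C_0 ≅ Z^10, C_1 ≅ Z^15, C_2 ≅ Z^2.

Boundary ∂_1: C_1 → C_0 is given by ∂[p,q] = [q] − [p].
As a 10×15 matrix over Z this has rank 9, with invariant factors (1,1,1,1,1,1,1,1,1).

The boundary map ∂_2: C_2 → C_1 acts by ∂[p,q,r] = [q,r] − [p,r] + [p,q]. For instance
  ∂AEG = EG − AG + AE,
  ∂BFL = FL − BL + BF.
This gives a 15×2 integer matrix of rank 2; reducing to Smith normal form yields diagonal entries (1,1).

Now H_k = ker ∂_k / im ∂_{k+1}, so:

  H_0: rank C_0 − rank ∂_1 = 10 − 9 = 1, and the invariant factors of ∂_1 are all 1, so H_0 ≅ Z.
  H_1: rank ker ∂_1 − rank ∂_2 = (15 − 9) − 2 = 4, and the invariant factors of ∂_2 are all 1, so H_1 ≅ Z^4.
  H_2: rank ker ∂_2 − rank ∂_3 = (2 − 2) − 0 = 0, and there is no ∂_3, so H_2 ≅ 0.

As a check, the Euler characteristic is 10 − 15 + 2 = -3, which agrees with 1 − 4 + 0 = -3.

H_0 = Z,  H_1 = Z^4,  H_2 = 0.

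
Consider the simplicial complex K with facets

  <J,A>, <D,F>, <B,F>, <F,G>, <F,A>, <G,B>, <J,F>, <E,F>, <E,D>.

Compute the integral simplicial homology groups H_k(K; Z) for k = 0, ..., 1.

H_0 = Z,  H_1 = Z^3.

Fix the vertex order A < B < D < E < F < G < J and write every simplex with vertices in increasing order. Then dim K = 1 and the simplices of K are:

  0-simplices (7): A, B, D, E, F, G, J
  1-simplices (9): AF, AJ, BF, BG, DE, DF, EF, FG, FJ

Hence C_0 ≅ Z^7, C_1 ≅ Z^9.

∂_1: C_1 → C_0 sends each edge [p,q] (with p < q) to q − p.
This gives a 7×9 integer matrix of rank 6; reducing to Smith normal form yields diagonal entries (1,1,1,1,1,1).

Computing H_k = (kernel of ∂_k) / (image of ∂_{k+1}):

  H_0: rank C_0 − rank ∂_1 = 7 − 6 = 1, and the invariant factors of ∂_1 are all 1, so H_0 = Z.
  H_1: rank ker ∂_1 − rank ∂_2 = (9 − 6) − 0 = 3, and there is no ∂_2, so H_1 = Z^3.

As a check, the Euler characteristic is 7 − 9 = -2, which agrees with 1 − 3 = -2.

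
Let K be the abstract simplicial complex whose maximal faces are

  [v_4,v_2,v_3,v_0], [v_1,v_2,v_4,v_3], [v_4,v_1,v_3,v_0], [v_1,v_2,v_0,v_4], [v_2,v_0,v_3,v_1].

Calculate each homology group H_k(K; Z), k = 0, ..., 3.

K has 5 vertices, 10 edges, 10 triangles, 5 3-simplices.
rank ∂_0 = 0, rank ∂_1 = 4 ⇒ b_0 = 5 − 0 − 4 = 1; all invariant factors of ∂_1 are 1 so no torsion. So H_0 ≅ Z.
rank ∂_1 = 4, rank ∂_2 = 6 ⇒ b_1 = 10 − 4 − 6 = 0; all invariant factors of ∂_2 are 1 so no torsion. So H_1 ≅ 0.
rank ∂_2 = 6, rank ∂_3 = 4 ⇒ b_2 = 10 − 6 − 4 = 0; all invariant factors of ∂_3 are 1 so no torsion. So H_2 ≅ 0.
rank ∂_3 = 4, rank ∂_4 = 0 ⇒ b_3 = 5 − 4 − 0 = 1. So H_3 ≅ Z.

H_0 ≅ Z,  H_1 = 0,  H_2 = 0,  H_3 ≅ Z.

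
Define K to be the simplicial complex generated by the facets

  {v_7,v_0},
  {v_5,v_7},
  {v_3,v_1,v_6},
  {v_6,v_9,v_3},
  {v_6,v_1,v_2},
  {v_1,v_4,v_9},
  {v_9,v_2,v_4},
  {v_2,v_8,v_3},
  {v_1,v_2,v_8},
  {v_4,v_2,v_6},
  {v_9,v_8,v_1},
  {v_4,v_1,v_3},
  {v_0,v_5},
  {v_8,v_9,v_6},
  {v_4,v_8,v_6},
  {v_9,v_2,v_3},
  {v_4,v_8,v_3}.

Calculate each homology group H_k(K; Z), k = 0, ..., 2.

H_0 = Z^2,  H_1 = Z^3,  H_2 = Z.

We work with the vertex ordering v_0 < v_1 < v_2 < v_3 < v_4 < v_5 < v_6 < v_7 < v_8 < v_9. The simplices of K, each written with vertices in increasing order, are:

  0-simplices (10): [v_0], [v_1], [v_2], [v_3], [v_4], [v_5], [v_6], [v_7], [v_8], [v_9]
  1-simplices (24): (24 of them)
  2-simplices (14): (14 of them)

giving chain groups C_0 ≅ Z^10, C_1 ≅ Z^24, C_2 ≅ Z^14.

The boundary map ∂_1: C_1 → C_0 maps an edge to its endpoints' difference, ∂[p,q] = q − p. For instance
  ∂[v_0,v_7] = [v_7] − [v_0].
As a 10×24 matrix over Z this has rank 8, with invariant factors (1,1,1,1,1,1,1,1).

Boundary ∂_2: C_2 → C_1 sends each 2-simplex [p,q,r] to [q,r] − [p,r] + [p,q]. For instance
  ∂[v_2,v_4,v_6] = [v_4,v_6] − [v_2,v_6] + [v_2,v_4],
  ∂[v_1,v_4,v_9] = [v_4,v_9] − [v_1,v_9] + [v_1,v_4].
The 24×14 boundary matrix has rank 13 and Smith normal form diag(1,1,1,1,1,1,1,1,1,1,1,1,1).

Now H_k = ker ∂_k / im ∂_{k+1}, so:

  H_0: rank C_0 − rank ∂_1 = 10 − 8 = 2, and the invariant factors of ∂_1 are all 1, so H_0 ≅ Z^2.
  H_1: rank ker ∂_1 − rank ∂_2 = (24 − 8) − 13 = 3, and the invariant factors of ∂_2 are all 1, so H_1 ≅ Z^3.
  H_2: rank ker ∂_2 − rank ∂_3 = (14 − 13) − 0 = 1, and there is no ∂_3, so H_2 ≅ Z.

As a check, the Euler characteristic is 10 − 24 + 14 = 0, which agrees with 2 − 3 + 1 = 0.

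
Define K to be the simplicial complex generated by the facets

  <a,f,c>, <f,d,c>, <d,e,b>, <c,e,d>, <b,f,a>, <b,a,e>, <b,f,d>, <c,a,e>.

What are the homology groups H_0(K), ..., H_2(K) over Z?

Order the vertices as a < b < c < d < e < f. Listing each simplex with vertices in this order, K has dimension 2 with simplices:

  0-simplices (6): a, b, c, d, e, f
  1-simplices (12): ab, ac, ae, af, bd, be, bf, cd, ce, cf, de, df
  2-simplices (8): abe, abf, ace, acf, bde, bdf, cde, cdf

Hence C_0 ≅ Z^6, C_1 ≅ Z^12, C_2 ≅ Z^8.

Boundary ∂_1: C_1 → C_0 sends each edge [p,q] (with p < q) to q − p.
As a 6×12 matrix over Z this has rank 5, with invariant factors (1,1,1,1,1).

Boundary ∂_2: C_2 → C_1 maps a triangle to the signed sum of its edges. For instance
  ∂abf = bf − af + ab,
  ∂bde = de − be + bd.
This gives a 12×8 integer matrix of rank 7; reducing to Smith normal form yields diagonal entries (1,1,1,1,1,1,1).

Reading off H_k = ker ∂_k / im ∂_{k+1}:

  H_0: rank C_0 − rank ∂_1 = 6 − 5 = 1, and the invariant factors of ∂_1 are all 1, so H_0 = Z.
  H_1: rank ker ∂_1 − rank ∂_2 = (12 − 5) − 7 = 0, and the invariant factors of ∂_2 are all 1, so H_1 = 0.
  H_2: rank ker ∂_2 − rank ∂_3 = (8 − 7) − 0 = 1, and there is no ∂_3, so H_2 = Z.

As a check, the Euler characteristic is 6 − 12 + 8 = 2, which agrees with 1 − 0 + 1 = 2.

H_0 = Z,  H_1 = 0,  H_2 = Z.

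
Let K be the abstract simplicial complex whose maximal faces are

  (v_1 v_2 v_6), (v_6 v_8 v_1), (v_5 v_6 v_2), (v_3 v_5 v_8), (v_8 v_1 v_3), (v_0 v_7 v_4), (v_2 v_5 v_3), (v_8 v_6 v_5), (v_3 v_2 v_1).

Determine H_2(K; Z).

H_2 = Z.

Order the vertices as v_0 < v_1 < v_2 < v_3 < v_4 < v_5 < v_6 < v_7 < v_8. Listing each simplex with vertices in this order, K has dimension 2 with simplices:

  0-simplices (9): [v_0], [v_1], [v_2], [v_3], [v_4], [v_5], [v_6], [v_7], [v_8]
  1-simplices (15): (15 of them)
  2-simplices (9): [v_0,v_4,v_7], [v_1,v_2,v_3], [v_1,v_2,v_6], [v_1,v_3,v_8], [v_1,v_6,v_8], [v_2,v_3,v_5], [v_2,v_5,v_6], [v_3,v_5,v_8], [v_5,v_6,v_8]

Hence C_0 ≅ Z^9, C_1 ≅ Z^15, C_2 ≅ Z^9.

∂_1: C_1 → C_0 maps an edge to its endpoints' difference, ∂[p,q] = q − p.
As a 9×15 matrix over Z this has rank 7, with invariant factors (1,1,1,1,1,1,1).

Boundary ∂_2: C_2 → C_1 sends each 2-simplex [p,q,r] to [q,r] − [p,r] + [p,q]. For instance
  ∂[v_1,v_2,v_6] = [v_2,v_6] − [v_1,v_6] + [v_1,v_2],
  ∂[v_5,v_6,v_8] = [v_6,v_8] − [v_5,v_8] + [v_5,v_6].
As a 15×9 matrix over Z this has rank 8, with invariant factors (1,1,1,1,1,1,1,1).

Now H_k = ker ∂_k / im ∂_{k+1}, so:

  H_2: rank ker ∂_2 − rank ∂_3 = (9 − 8) − 0 = 1, and there is no ∂_3, so H_2 = Z.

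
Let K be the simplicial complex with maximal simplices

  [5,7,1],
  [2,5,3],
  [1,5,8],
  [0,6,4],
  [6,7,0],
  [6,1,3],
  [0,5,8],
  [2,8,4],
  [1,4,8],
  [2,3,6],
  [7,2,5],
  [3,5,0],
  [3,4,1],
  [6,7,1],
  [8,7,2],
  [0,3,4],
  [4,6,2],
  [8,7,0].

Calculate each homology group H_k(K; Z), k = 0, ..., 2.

H_0 ≅ Z,  H_1 ≅ Z ⊕ Z/2Z,  H_2 = 0.

Order the vertices as 0 < 1 < 2 < 3 < 4 < 5 < 6 < 7 < 8. Listing each simplex with vertices in this order, K has dimension 2 with simplices:

  0-simplices (9): [0], [1], [2], [3], [4], [5], [6], [7], [8]
  1-simplices (27): (27 of them)
  2-simplices (18): [0,3,4], [0,3,5], [0,4,6], [0,5,8], [0,6,7], [0,7,8], [1,3,4], [1,3,6], [1,4,8], [1,5,7], [1,5,8], [1,6,7], [2,3,5], [2,3,6], [2,4,6], [2,4,8], [2,5,7], [2,7,8]

Hence C_0 ≅ Z^9, C_1 ≅ Z^27, C_2 ≅ Z^18.

The boundary map ∂_1: C_1 → C_0 maps an edge to its endpoints' difference, ∂[p,q] = q − p. For instance
  ∂[4,8] = [8] − [4].
This gives a 9×27 integer matrix of rank 8; reducing to Smith normal form yields diagonal entries (1,1,1,1,1,1,1,1).

∂_2: C_2 → C_1 acts by ∂[p,q,r] = [q,r] − [p,r] + [p,q]. For instance
  ∂[1,5,8] = [5,8] − [1,8] + [1,5],
  ∂[2,3,5] = [3,5] − [2,5] + [2,3].
The resulting 27×18 matrix has rank 18, and its Smith normal form has invariant factors (1,1,1,1,1,1,1,1,1,1,1,1,1,1,1,1,1,2).

From H_k ≅ ker(∂_k) / im(∂_{k+1}) we obtain:

  H_0: rank C_0 − rank ∂_1 = 9 − 8 = 1, and the invariant factors of ∂_1 are all 1, so H_0 = Z.
  H_1: rank ker ∂_1 − rank ∂_2 = (27 − 8) − 18 = 1, and ∂_2 has invariant factor 2 > 1, so H_1 = Z ⊕ Z/2Z.
  H_2: rank ker ∂_2 − rank ∂_3 = (18 − 18) − 0 = 0, and there is no ∂_3, so H_2 = 0.

(K is a triangulation of the Klein bottle.)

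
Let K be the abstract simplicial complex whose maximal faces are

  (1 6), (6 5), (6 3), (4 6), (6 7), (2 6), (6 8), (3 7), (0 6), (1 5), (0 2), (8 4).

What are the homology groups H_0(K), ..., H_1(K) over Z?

H_0 ≅ Z,  H_1 ≅ Z^4.

Fix the vertex order 0 < 1 < 2 < 3 < 4 < 5 < 6 < 7 < 8 and write every simplex with vertices in increasing order. Then dim K = 1 and the simplices of K are:

  0-simplices (9): [0], [1], [2], [3], [4], [5], [6], [7], [8]
  1-simplices (12): [0,2], [0,6], [1,5], [1,6], [2,6], [3,6], [3,7], [4,6], [4,8], [5,6], [6,7], [6,8]

Hence C_0 ≅ Z^9, C_1 ≅ Z^12.

∂_1: C_1 → C_0 maps an edge to its endpoints' difference, ∂[p,q] = q − p.
This gives a 9×12 integer matrix of rank 8; reducing to Smith normal form yields diagonal entries (1,1,1,1,1,1,1,1).

From H_k ≅ ker(∂_k) / im(∂_{k+1}) we obtain:

  H_0: rank C_0 − rank ∂_1 = 9 − 8 = 1, and the invariant factors of ∂_1 are all 1, so H_0 = Z.
  H_1: rank ker ∂_1 − rank ∂_2 = (12 − 8) − 0 = 4, and there is no ∂_2, so H_1 = Z^4.

As a check, the Euler characteristic is 9 − 12 = -3, which agrees with 1 − 4 = -3.
(K is a triangulation of a wedge of 4 circles.)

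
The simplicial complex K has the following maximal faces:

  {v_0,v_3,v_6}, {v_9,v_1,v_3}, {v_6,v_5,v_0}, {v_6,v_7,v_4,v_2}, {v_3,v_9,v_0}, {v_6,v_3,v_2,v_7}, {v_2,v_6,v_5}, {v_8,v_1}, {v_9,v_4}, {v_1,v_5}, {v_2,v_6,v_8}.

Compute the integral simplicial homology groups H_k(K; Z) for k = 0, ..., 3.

Fix the vertex order v_0 < v_1 < v_2 < v_3 < v_4 < v_5 < v_6 < v_7 < v_8 < v_9 and write every simplex with vertices in increasing order. Then dim K = 3 and the simplices of K are:

  0-simplices (10): [v_0], [v_1], [v_2], [v_3], [v_4], [v_5], [v_6], [v_7], [v_8], [v_9]
  1-simplices (23): (23 of them)
  2-simplices (13): (13 of them)
  3-simplices (2): [v_2,v_3,v_6,v_7], [v_2,v_4,v_6,v_7]

giving chain groups C_0 ≅ Z^10, C_1 ≅ Z^23, C_2 ≅ Z^13, C_3 ≅ Z^2.

The boundary map ∂_1: C_1 → C_0 sends each edge [p,q] (with p < q) to q − p. For instance
  ∂[v_2,v_8] = [v_8] − [v_2].
As a 10×23 matrix over Z this has rank 9, with invariant factors (1,1,1,1,1,1,1,1,1).

The boundary map ∂_2: C_2 → C_1 acts by ∂[p,q,r] = [q,r] − [p,r] + [p,q]. For instance
  ∂[v_2,v_3,v_6] = [v_3,v_6] − [v_2,v_6] + [v_2,v_3],
  ∂[v_0,v_5,v_6] = [v_5,v_6] − [v_0,v_6] + [v_0,v_5].
The resulting 23×13 matrix has rank 11, and its Smith normal form has invariant factors (1,1,1,1,1,1,1,1,1,1,1).

The boundary map ∂_3: C_3 → C_2 sends each 3-simplex σ to the alternating sum Σ_i (−1)^i (σ with its i-th vertex removed). For instance
  ∂[v_2,v_4,v_6,v_7] = [v_4,v_6,v_7] − [v_2,v_6,v_7] + [v_2,v_4,v_7] − [v_2,v_4,v_6],
  ∂[v_2,v_3,v_6,v_7] = [v_3,v_6,v_7] − [v_2,v_6,v_7] + [v_2,v_3,v_7] − [v_2,v_3,v_6].
The 13×2 boundary matrix has rank 2 and Smith normal form diag(1,1).

Now H_k = ker ∂_k / im ∂_{k+1}, so:

  H_0: rank C_0 − rank ∂_1 = 10 − 9 = 1, and the invariant factors of ∂_1 are all 1, so H_0 = Z.
  H_1: rank ker ∂_1 − rank ∂_2 = (23 − 9) − 11 = 3, and the invariant factors of ∂_2 are all 1, so H_1 = Z^3.
  H_2: rank ker ∂_2 − rank ∂_3 = (13 − 11) − 2 = 0, and the invariant factors of ∂_3 are all 1, so H_2 = 0.
  H_3: rank ker ∂_3 − rank ∂_4 = (2 − 2) − 0 = 0, and there is no ∂_4, so H_3 = 0.

H_0 = Z,  H_1 = Z^3,  H_2 = 0,  H_3 = 0.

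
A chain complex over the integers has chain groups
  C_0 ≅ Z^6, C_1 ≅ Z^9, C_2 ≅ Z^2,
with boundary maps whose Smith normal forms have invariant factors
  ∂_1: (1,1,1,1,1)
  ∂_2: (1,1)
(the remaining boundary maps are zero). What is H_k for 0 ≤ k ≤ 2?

H_0: b_0 = 6 − 0 − 5 = 1; torsion from ∂_1 factors > 1: none. So H_0 = Z.
H_1: b_1 = 9 − 5 − 2 = 2; torsion from ∂_2 factors > 1: none. So H_1 = Z^2.
H_2: b_2 = 2 − 2 − 0 = 0; torsion from ∂_3 factors > 1: none. So H_2 = 0.

H_0 = Z,  H_1 = Z^2,  H_2 = 0.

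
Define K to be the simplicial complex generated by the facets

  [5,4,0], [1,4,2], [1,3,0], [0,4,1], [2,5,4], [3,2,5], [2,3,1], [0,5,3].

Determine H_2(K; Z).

We work with the vertex ordering 0 < 1 < 2 < 3 < 4 < 5. The simplices of K, each written with vertices in increasing order, are:

  0-simplices (6): [0], [1], [2], [3], [4], [5]
  1-simplices (12): [0,1], [0,3], [0,4], [0,5], [1,2], [1,3], [1,4], [2,3], [2,4], [2,5], [3,5], [4,5]
  2-simplices (8): [0,1,3], [0,1,4], [0,3,5], [0,4,5], [1,2,3], [1,2,4], [2,3,5], [2,4,5]

giving chain groups C_0 ≅ Z^6, C_1 ≅ Z^12, C_2 ≅ Z^8.

The boundary map ∂_1: C_1 → C_0 maps an edge to its endpoints' difference, ∂[p,q] = q − p. For instance
  ∂[2,4] = [4] − [2].
The resulting 6×12 matrix has rank 5, and its Smith normal form has invariant factors (1,1,1,1,1).

∂_2: C_2 → C_1 maps a triangle to the signed sum of its edges. For instance
  ∂[1,2,4] = [2,4] − [1,4] + [1,2],
  ∂[0,3,5] = [3,5] − [0,5] + [0,3].
The 12×8 boundary matrix has rank 7 and Smith normal form diag(1,1,1,1,1,1,1).

Reading off H_k = ker ∂_k / im ∂_{k+1}:

  H_2: rank ker ∂_2 − rank ∂_3 = (8 − 7) − 0 = 1, and there is no ∂_3, so H_2 = Z.

(K is a triangulation of the 2-sphere S^2.)

H_2 ≅ Z.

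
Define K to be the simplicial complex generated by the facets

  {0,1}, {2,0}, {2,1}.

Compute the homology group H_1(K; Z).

Order the vertices as 0 < 1 < 2. Listing each simplex with vertices in this order, K has dimension 1 with simplices:

  0-simplices (3): [0], [1], [2]
  1-simplices (3): [0,1], [0,2], [1,2]

so the chain groups are C_0 ≅ Z^3, C_1 ≅ Z^3.

The boundary map ∂_1: C_1 → C_0 sends each edge [p,q] (with p < q) to q − p.
As a 3×3 matrix over Z this has rank 2, with invariant factors (1,1).

Now H_k = ker ∂_k / im ∂_{k+1}, so:

  H_1: rank ker ∂_1 − rank ∂_2 = (3 − 2) − 0 = 1, and there is no ∂_2, so H_1 ≅ Z.

H_1 ≅ Z.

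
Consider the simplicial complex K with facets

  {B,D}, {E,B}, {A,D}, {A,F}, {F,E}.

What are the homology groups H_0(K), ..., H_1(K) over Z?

H_0 = Z,  H_1 = Z.

Fix the vertex order A < B < D < E < F and write every simplex with vertices in increasing order. Then dim K = 1 and the simplices of K are:

  0-simplices (5): A, B, D, E, F
  1-simplices (5): AD, AF, BD, BE, EF

giving chain groups C_0 ≅ Z^5, C_1 ≅ Z^5.

The boundary map ∂_1: C_1 → C_0 sends each edge [p,q] (with p < q) to q − p. For instance
  ∂BD = D − B.
The resulting 5×5 matrix has rank 4, and its Smith normal form has invariant factors (1,1,1,1).

Computing H_k = (kernel of ∂_k) / (image of ∂_{k+1}):

  H_0: rank C_0 − rank ∂_1 = 5 − 4 = 1, and the invariant factors of ∂_1 are all 1, so H_0 = Z.
  H_1: rank ker ∂_1 − rank ∂_2 = (5 − 4) − 0 = 1, and there is no ∂_2, so H_1 = Z.

As a check, the Euler characteristic is 5 − 5 = 0, which agrees with 1 − 1 = 0.
(K is a triangulation of the circle S^1.)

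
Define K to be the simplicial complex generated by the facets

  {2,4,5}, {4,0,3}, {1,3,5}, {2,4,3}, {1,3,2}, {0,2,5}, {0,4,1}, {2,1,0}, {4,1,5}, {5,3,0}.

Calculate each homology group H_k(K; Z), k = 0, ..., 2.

Take the total order 0 < 1 < 2 < 3 < 4 < 5 on the vertex set. Then K (dimension 2) consists of the simplices:

  0-simplices (6): [0], [1], [2], [3], [4], [5]
  1-simplices (15): [0,1], [0,2], [0,3], [0,4], [0,5], [1,2], [1,3], [1,4], [1,5], [2,3], [2,4], [2,5], [3,4], [3,5], [4,5]
  2-simplices (10): [0,1,2], [0,1,4], [0,2,5], [0,3,4], [0,3,5], [1,2,3], [1,3,5], [1,4,5], [2,3,4], [2,4,5]

Hence C_0 ≅ Z^6, C_1 ≅ Z^15, C_2 ≅ Z^10.

Boundary ∂_1: C_1 → C_0 sends each edge [p,q] (with p < q) to q − p. For instance
  ∂[1,2] = [2] − [1].
This gives a 6×15 integer matrix of rank 5; reducing to Smith normal form yields diagonal entries (1,1,1,1,1).

∂_2: C_2 → C_1 maps a triangle to the signed sum of its edges. For instance
  ∂[0,2,5] = [2,5] − [0,5] + [0,2],
  ∂[0,3,5] = [3,5] − [0,5] + [0,3].
This gives a 15×10 integer matrix of rank 10; reducing to Smith normal form yields diagonal entries (1,1,1,1,1,1,1,1,1,2).

Reading off H_k = ker ∂_k / im ∂_{k+1}:

  H_0: rank C_0 − rank ∂_1 = 6 − 5 = 1, and the invariant factors of ∂_1 are all 1, so H_0 = Z.
  H_1: rank ker ∂_1 − rank ∂_2 = (15 − 5) − 10 = 0, and ∂_2 has invariant factor 2 > 1, so H_1 = Z/2.
  H_2: rank ker ∂_2 − rank ∂_3 = (10 − 10) − 0 = 0, and there is no ∂_3, so H_2 = 0.

H_0 = Z,  H_1 = Z/2,  H_2 = 0.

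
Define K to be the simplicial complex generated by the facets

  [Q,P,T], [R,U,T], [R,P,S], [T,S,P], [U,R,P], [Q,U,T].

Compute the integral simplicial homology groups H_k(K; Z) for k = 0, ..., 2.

H_0 = Z,  H_1 = Z,  H_2 = 0.

We work with the vertex ordering P < Q < R < S < T < U. The simplices of K, each written with vertices in increasing order, are:

  0-simplices (6): P, Q, R, S, T, U
  1-simplices (12): PQ, PR, PS, PT, PU, QT, QU, RS, RT, RU, ST, TU
  2-simplices (6): PQT, PRS, PRU, PST, QTU, RTU

giving chain groups C_0 ≅ Z^6, C_1 ≅ Z^12, C_2 ≅ Z^6.

The boundary map ∂_1: C_1 → C_0 is given by ∂[p,q] = [q] − [p].
As a 6×12 matrix over Z this has rank 5, with invariant factors (1,1,1,1,1).

∂_2: C_2 → C_1 maps a triangle to the signed sum of its edges. For instance
  ∂PQT = QT − PT + PQ,
  ∂PRS = RS − PS + PR.
The 12×6 boundary matrix has rank 6 and Smith normal form diag(1,1,1,1,1,1).

Now H_k = ker ∂_k / im ∂_{k+1}, so:

  H_0: rank C_0 − rank ∂_1 = 6 − 5 = 1, and the invariant factors of ∂_1 are all 1, so H_0 = Z.
  H_1: rank ker ∂_1 − rank ∂_2 = (12 − 5) − 6 = 1, and the invariant factors of ∂_2 are all 1, so H_1 = Z.
  H_2: rank ker ∂_2 − rank ∂_3 = (6 − 6) − 0 = 0, and there is no ∂_3, so H_2 = 0.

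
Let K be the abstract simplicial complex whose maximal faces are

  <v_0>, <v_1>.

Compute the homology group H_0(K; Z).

Order the vertices as v_0 < v_1. Listing each simplex with vertices in this order, K has dimension 0 with simplices:

  0-simplices (2): [v_0], [v_1]

giving chain groups C_0 ≅ Z^2.

Now H_k = ker ∂_k / im ∂_{k+1}, so:

  H_0: rank C_0 − rank ∂_1 = 2 − 0 = 2, and there is no ∂_1, so H_0 = Z^2.

H_0 ≅ Z^2.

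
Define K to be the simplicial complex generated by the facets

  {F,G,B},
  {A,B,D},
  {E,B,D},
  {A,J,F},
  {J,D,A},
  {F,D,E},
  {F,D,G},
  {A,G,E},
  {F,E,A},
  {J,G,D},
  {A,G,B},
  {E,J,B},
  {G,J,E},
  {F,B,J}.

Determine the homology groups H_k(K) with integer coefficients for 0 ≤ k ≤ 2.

K has 7 vertices, 21 edges, 14 triangles.
rank ∂_0 = 0, rank ∂_1 = 6 ⇒ b_0 = 7 − 0 − 6 = 1; all invariant factors of ∂_1 are 1 so no torsion. So H_0 ≅ Z.
rank ∂_1 = 6, rank ∂_2 = 13 ⇒ b_1 = 21 − 6 − 13 = 2; all invariant factors of ∂_2 are 1 so no torsion. So H_1 ≅ Z^2.
rank ∂_2 = 13, rank ∂_3 = 0 ⇒ b_2 = 14 − 13 − 0 = 1. So H_2 ≅ Z.

H_0 = Z,  H_1 = Z^2,  H_2 = Z.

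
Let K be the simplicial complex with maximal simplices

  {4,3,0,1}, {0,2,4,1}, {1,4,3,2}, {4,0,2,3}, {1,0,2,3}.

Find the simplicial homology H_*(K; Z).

Order the vertices as 0 < 1 < 2 < 3 < 4. Listing each simplex with vertices in this order, K has dimension 3 with simplices:

  0-simplices (5): [0], [1], [2], [3], [4]
  1-simplices (10): [0,1], [0,2], [0,3], [0,4], [1,2], [1,3], [1,4], [2,3], [2,4], [3,4]
  2-simplices (10): [0,1,2], [0,1,3], [0,1,4], [0,2,3], [0,2,4], [0,3,4], [1,2,3], [1,2,4], [1,3,4], [2,3,4]
  3-simplices (5): [0,1,2,3], [0,1,2,4], [0,1,3,4], [0,2,3,4], [1,2,3,4]

giving chain groups C_0 ≅ Z^5, C_1 ≅ Z^10, C_2 ≅ Z^10, C_3 ≅ Z^5.

The boundary map ∂_1: C_1 → C_0 is given by ∂[p,q] = [q] − [p].
This gives a 5×10 integer matrix of rank 4; reducing to Smith normal form yields diagonal entries (1,1,1,1).

The boundary map ∂_2: C_2 → C_1 acts by ∂[p,q,r] = [q,r] − [p,r] + [p,q]. For instance
  ∂[0,1,3] = [1,3] − [0,3] + [0,1],
  ∂[2,3,4] = [3,4] − [2,4] + [2,3].
As a 10×10 matrix over Z this has rank 6, with invariant factors (1,1,1,1,1,1).

The boundary map ∂_3: C_3 → C_2 sends each 3-simplex σ to the alternating sum Σ_i (−1)^i (σ with its i-th vertex removed). For instance
  ∂[0,1,3,4] = [1,3,4] − [0,3,4] + [0,1,4] − [0,1,3],
  ∂[0,2,3,4] = [2,3,4] − [0,3,4] + [0,2,4] − [0,2,3].
The 10×5 boundary matrix has rank 4 and Smith normal form diag(1,1,1,1).

Reading off H_k = ker ∂_k / im ∂_{k+1}:

  H_0: rank C_0 − rank ∂_1 = 5 − 4 = 1, and the invariant factors of ∂_1 are all 1, so H_0 = Z.
  H_1: rank ker ∂_1 − rank ∂_2 = (10 − 4) − 6 = 0, and the invariant factors of ∂_2 are all 1, so H_1 = 0.
  H_2: rank ker ∂_2 − rank ∂_3 = (10 − 6) − 4 = 0, and the invariant factors of ∂_3 are all 1, so H_2 = 0.
  H_3: rank ker ∂_3 − rank ∂_4 = (5 − 4) − 0 = 1, and there is no ∂_4, so H_3 = Z.

H_0 = Z,  H_1 = 0,  H_2 = 0,  H_3 = Z.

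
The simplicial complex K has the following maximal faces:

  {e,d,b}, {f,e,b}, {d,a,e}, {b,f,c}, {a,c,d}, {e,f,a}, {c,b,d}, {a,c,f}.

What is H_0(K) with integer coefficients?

Fix the vertex order a < b < c < d < e < f and write every simplex with vertices in increasing order. Then dim K = 2 and the simplices of K are:

  0-simplices (6): a, b, c, d, e, f
  1-simplices (12): ac, ad, ae, af, bc, bd, be, bf, cd, cf, de, ef
  2-simplices (8): acd, acf, ade, aef, bcd, bcf, bde, bef

giving chain groups C_0 ≅ Z^6, C_1 ≅ Z^12, C_2 ≅ Z^8.

The boundary map ∂_1: C_1 → C_0 maps an edge to its endpoints' difference, ∂[p,q] = q − p. For instance
  ∂ae = e − a.
This gives a 6×12 integer matrix of rank 5; reducing to Smith normal form yields diagonal entries (1,1,1,1,1).

Boundary ∂_2: C_2 → C_1 acts by ∂[p,q,r] = [q,r] − [p,r] + [p,q]. For instance
  ∂bde = de − be + bd,
  ∂bef = ef − bf + be.
This gives a 12×8 integer matrix of rank 7; reducing to Smith normal form yields diagonal entries (1,1,1,1,1,1,1).

Reading off H_k = ker ∂_k / im ∂_{k+1}:

  H_0: rank C_0 − rank ∂_1 = 6 − 5 = 1, and the invariant factors of ∂_1 are all 1, so H_0 = Z.

(K is a triangulation of the 2-sphere S^2.)

H_0 = Z.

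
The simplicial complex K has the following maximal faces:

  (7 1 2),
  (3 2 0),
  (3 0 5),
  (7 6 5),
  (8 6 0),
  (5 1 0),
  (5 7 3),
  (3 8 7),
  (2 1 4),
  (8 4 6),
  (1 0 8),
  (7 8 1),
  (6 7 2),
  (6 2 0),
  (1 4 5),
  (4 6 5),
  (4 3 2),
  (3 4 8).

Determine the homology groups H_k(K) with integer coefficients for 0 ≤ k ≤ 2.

H_0 ≅ Z,  H_1 ≅ Z^2,  H_2 ≅ Z.

Fix the vertex order 0 < 1 < 2 < 3 < 4 < 5 < 6 < 7 < 8 and write every simplex with vertices in increasing order. Then dim K = 2 and the simplices of K are:

  0-simplices (9): [0], [1], [2], [3], [4], [5], [6], [7], [8]
  1-simplices (27): (27 of them)
  2-simplices (18): [0,1,5], [0,1,8], [0,2,3], [0,2,6], [0,3,5], [0,6,8], [1,2,4], [1,2,7], [1,4,5], [1,7,8], [2,3,4], [2,6,7], [3,4,8], [3,5,7], [3,7,8], [4,5,6], [4,6,8], [5,6,7]

so the chain groups are C_0 ≅ Z^9, C_1 ≅ Z^27, C_2 ≅ Z^18.

∂_1: C_1 → C_0 sends each edge [p,q] (with p < q) to q − p.
The resulting 9×27 matrix has rank 8, and its Smith normal form has invariant factors (1,1,1,1,1,1,1,1).

∂_2: C_2 → C_1 sends each 2-simplex [p,q,r] to [q,r] − [p,r] + [p,q]. For instance
  ∂[3,5,7] = [5,7] − [3,7] + [3,5],
  ∂[4,6,8] = [6,8] − [4,8] + [4,6].
As a 27×18 matrix over Z this has rank 17, with invariant factors (1,1,1,1,1,1,1,1,1,1,1,1,1,1,1,1,1).

Now H_k = ker ∂_k / im ∂_{k+1}, so:

  H_0: rank C_0 − rank ∂_1 = 9 − 8 = 1, and the invariant factors of ∂_1 are all 1, so H_0 ≅ Z.
  H_1: rank ker ∂_1 − rank ∂_2 = (27 − 8) − 17 = 2, and the invariant factors of ∂_2 are all 1, so H_1 ≅ Z^2.
  H_2: rank ker ∂_2 − rank ∂_3 = (18 − 17) − 0 = 1, and there is no ∂_3, so H_2 ≅ Z.

As a check, the Euler characteristic is 9 − 27 + 18 = 0, which agrees with 1 − 2 + 1 = 0.
(K is a triangulation of the torus T^2.)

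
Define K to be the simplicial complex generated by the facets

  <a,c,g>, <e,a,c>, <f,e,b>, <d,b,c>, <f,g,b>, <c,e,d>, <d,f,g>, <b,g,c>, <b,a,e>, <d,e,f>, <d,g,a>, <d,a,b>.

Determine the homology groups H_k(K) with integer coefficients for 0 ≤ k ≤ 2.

Take the total order a < b < c < d < e < f < g on the vertex set. Then K (dimension 2) consists of the simplices:

  0-simplices (7): a, b, c, d, e, f, g
  1-simplices (18): ab, ac, ad, ae, ag, bc, bd, be, bf, bg, cd, ce, cg, de, df, dg, ef, fg
  2-simplices (12): abd, abe, ace, acg, adg, bcd, bcg, bef, bfg, cde, def, dfg

so the chain groups are C_0 ≅ Z^7, C_1 ≅ Z^18, C_2 ≅ Z^12.

Boundary ∂_1: C_1 → C_0 sends each edge [p,q] (with p < q) to q − p.
This gives a 7×18 integer matrix of rank 6; reducing to Smith normal form yields diagonal entries (1,1,1,1,1,1).

The boundary map ∂_2: C_2 → C_1 maps a triangle to the signed sum of its edges. For instance
  ∂adg = dg − ag + ad,
  ∂bcg = cg − bg + bc.
The resulting 18×12 matrix has rank 12, and its Smith normal form has invariant factors (1,1,1,1,1,1,1,1,1,1,1,2).

Reading off H_k = ker ∂_k / im ∂_{k+1}:

  H_0: rank C_0 − rank ∂_1 = 7 − 6 = 1, and the invariant factors of ∂_1 are all 1, so H_0 = Z.
  H_1: rank ker ∂_1 − rank ∂_2 = (18 − 6) − 12 = 0, and ∂_2 has invariant factor 2 > 1, so H_1 = Z/2.
  H_2: rank ker ∂_2 − rank ∂_3 = (12 − 12) − 0 = 0, and there is no ∂_3, so H_2 = 0.

(K is a triangulation of the real projective plane RP^2.)

H_0 = Z,  H_1 = Z/2,  H_2 = 0.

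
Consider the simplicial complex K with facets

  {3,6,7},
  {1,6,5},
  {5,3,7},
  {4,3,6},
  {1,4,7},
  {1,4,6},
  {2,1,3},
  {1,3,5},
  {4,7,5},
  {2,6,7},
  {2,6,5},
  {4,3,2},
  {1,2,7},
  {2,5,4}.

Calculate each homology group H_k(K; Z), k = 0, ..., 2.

K has 7 vertices, 21 edges, 14 triangles.
rank ∂_0 = 0, rank ∂_1 = 6 ⇒ b_0 = 7 − 0 − 6 = 1; all invariant factors of ∂_1 are 1 so no torsion. So H_0 ≅ Z.
rank ∂_1 = 6, rank ∂_2 = 13 ⇒ b_1 = 21 − 6 − 13 = 2; all invariant factors of ∂_2 are 1 so no torsion. So H_1 ≅ Z^2.
rank ∂_2 = 13, rank ∂_3 = 0 ⇒ b_2 = 14 − 13 − 0 = 1. So H_2 ≅ Z.

H_0 ≅ Z,  H_1 ≅ Z^2,  H_2 ≅ Z.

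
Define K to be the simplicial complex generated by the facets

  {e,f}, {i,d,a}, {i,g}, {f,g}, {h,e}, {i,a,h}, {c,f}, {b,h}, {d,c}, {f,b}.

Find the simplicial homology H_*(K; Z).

Order the vertices as a < b < c < d < e < f < g < h < i. Listing each simplex with vertices in this order, K has dimension 2 with simplices:

  0-simplices (9): a, b, c, d, e, f, g, h, i
  1-simplices (13): ad, ah, ai, bf, bh, cd, cf, di, ef, eh, fg, gi, hi
  2-simplices (2): adi, ahi

giving chain groups C_0 ≅ Z^9, C_1 ≅ Z^13, C_2 ≅ Z^2.

Boundary ∂_1: C_1 → C_0 sends each edge [p,q] (with p < q) to q − p. For instance
  ∂hi = i − h.
The 9×13 boundary matrix has rank 8 and Smith normal form diag(1,1,1,1,1,1,1,1).

The boundary map ∂_2: C_2 → C_1 acts by ∂[p,q,r] = [q,r] − [p,r] + [p,q]. For instance
  ∂adi = di − ai + ad,
  ∂ahi = hi − ai + ah.
As a 13×2 matrix over Z this has rank 2, with invariant factors (1,1).

From H_k ≅ ker(∂_k) / im(∂_{k+1}) we obtain:

  H_0: rank C_0 − rank ∂_1 = 9 − 8 = 1, and the invariant factors of ∂_1 are all 1, so H_0 = Z.
  H_1: rank ker ∂_1 − rank ∂_2 = (13 − 8) − 2 = 3, and the invariant factors of ∂_2 are all 1, so H_1 = Z^3.
  H_2: rank ker ∂_2 − rank ∂_3 = (2 − 2) − 0 = 0, and there is no ∂_3, so H_2 = 0.

As a check, the Euler characteristic is 9 − 13 + 2 = -2, which agrees with 1 − 3 + 0 = -2.

H_0 = Z,  H_1 = Z^3,  H_2 = 0.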